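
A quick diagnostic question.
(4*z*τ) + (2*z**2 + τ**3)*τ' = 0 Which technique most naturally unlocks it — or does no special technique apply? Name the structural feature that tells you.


Method: the exact-equation method — d/dτ of 4*z*τ equals d/dz of 2*z**2 + τ**3: the form is a total differential of one potential — integrate it exactly.


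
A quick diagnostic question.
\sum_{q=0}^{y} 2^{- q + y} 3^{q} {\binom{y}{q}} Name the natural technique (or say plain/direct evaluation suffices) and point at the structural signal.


Diagnosis: the binomial theorem — binomial coefficients against complementary powers of 3 and 2: recognize the binomial expansion and resum.


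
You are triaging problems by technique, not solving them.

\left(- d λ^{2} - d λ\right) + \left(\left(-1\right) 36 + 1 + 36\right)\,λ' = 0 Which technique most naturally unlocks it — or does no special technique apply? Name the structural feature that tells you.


Technique: separation of variables — separating collects all λ-dependence with the derivative and leaves all d-dependence opposite: variables separate. This doubles as a Bernoulli equation in the unknown as written; dividing and integrating works on it directly.


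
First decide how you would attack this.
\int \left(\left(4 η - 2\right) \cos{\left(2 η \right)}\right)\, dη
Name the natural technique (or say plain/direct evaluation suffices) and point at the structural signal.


Method: integration by parts — a polynomial factor 4 η - 2 multiplies \cos{\left(2 η \right)}; differentiating 4 η - 2 lowers its degree while \cos{\left(2 η \right)} integrates cleanly, so parts wins.


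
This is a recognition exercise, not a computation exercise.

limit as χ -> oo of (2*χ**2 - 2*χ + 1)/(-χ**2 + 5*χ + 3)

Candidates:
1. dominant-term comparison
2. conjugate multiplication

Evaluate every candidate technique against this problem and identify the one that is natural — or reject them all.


Method: dominant-term comparison — at large χ only the top-degree terms survive; compare the leading terms and the limit falls out.
- dominant-term comparison — applicable, and directly so.
- conjugate multiplication: there are no radicals in tension whose conjugate would simplify matters.


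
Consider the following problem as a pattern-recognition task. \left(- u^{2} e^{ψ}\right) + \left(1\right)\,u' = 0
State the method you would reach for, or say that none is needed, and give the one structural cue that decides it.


Best approach: separation of variables — solved for the derivative, the right side splits multiplicatively into a function of each variable alone — divide and integrate each side.


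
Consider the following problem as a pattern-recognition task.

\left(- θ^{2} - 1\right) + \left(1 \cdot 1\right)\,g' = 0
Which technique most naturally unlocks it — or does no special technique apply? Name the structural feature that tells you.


Best approach: no special technique — solved for the derivative, no g appears — this is antidifferentiation in θ wearing ODE clothing.


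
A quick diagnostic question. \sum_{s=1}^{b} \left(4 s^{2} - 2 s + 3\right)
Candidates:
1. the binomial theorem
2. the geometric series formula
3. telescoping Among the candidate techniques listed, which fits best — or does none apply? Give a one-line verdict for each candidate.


Diagnosis: no special technique — every summand is a constant multiple of a power of s — apply the standard power-sum identities one degree at a time.
- the binomial theorem — there is no pair of bases whose matched powers would reassemble into a single binomial power.
- the geometric series formula: consecutive terms are not related by a fixed multiplier.
- telescoping — writing out consecutive terms as given produces no pairwise cancellation.


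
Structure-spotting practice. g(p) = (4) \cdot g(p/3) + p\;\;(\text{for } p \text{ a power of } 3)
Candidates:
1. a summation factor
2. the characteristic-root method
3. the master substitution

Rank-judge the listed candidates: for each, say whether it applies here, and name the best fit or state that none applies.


Verdict: the master substitution — the argument shrinks by the factor 3, so measure the index on a logarithmic scale and the recursion becomes a shift.
- a summation factor: a divided-index call is outside the fixed-shift first-order family a summation factor normalizes.
- the characteristic-root method — the recursion divides its index rather than shifting it — outside the constant-shift family the root method covers.
- the master substitution — yes — fits the structure here.


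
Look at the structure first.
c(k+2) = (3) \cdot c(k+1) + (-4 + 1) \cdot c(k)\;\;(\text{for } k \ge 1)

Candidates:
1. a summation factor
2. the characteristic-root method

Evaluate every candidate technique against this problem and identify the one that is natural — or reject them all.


Technique: the characteristic-root method — fixed numeric weights on consecutive terms and no forcing term added: the root method in its home territory.
- a summation factor — a summation factor telescopes one-step recursions; this one carries higher-order memory.
- the characteristic-root method: yes — fits the structure here.


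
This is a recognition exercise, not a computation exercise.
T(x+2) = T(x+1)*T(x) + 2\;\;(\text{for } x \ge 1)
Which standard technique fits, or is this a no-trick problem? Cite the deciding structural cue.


Technique: no special technique — the unknown sequence enters the update nonlinearly, so no linear method fits the recurrence as written — direct iteration remains.


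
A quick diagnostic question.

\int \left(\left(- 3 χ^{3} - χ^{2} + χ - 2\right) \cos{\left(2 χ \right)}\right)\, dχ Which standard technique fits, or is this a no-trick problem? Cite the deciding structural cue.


Diagnosis: integration by parts — differentiate - 3 χ^{3} - χ^{2} + χ - 2, integrate \cos{\left(2 χ \right)}: each pass lowers the polynomial degree, so parts terminates.


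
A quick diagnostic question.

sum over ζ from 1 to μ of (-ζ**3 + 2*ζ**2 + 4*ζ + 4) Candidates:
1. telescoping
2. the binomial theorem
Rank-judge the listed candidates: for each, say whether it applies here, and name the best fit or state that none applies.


Diagnosis: no special technique — no cancellation, no constant ratio, no binomial weights — just polynomial terms summed directly.
- telescoping: computed from the summand as displayed, the partial sums build up without the pairwise collapse telescoping exploits.
- the binomial theorem: no binomial coefficients pair with matched powers.


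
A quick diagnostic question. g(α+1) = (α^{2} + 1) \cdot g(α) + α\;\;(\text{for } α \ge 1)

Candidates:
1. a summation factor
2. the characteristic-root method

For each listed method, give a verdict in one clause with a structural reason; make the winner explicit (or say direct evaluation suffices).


Diagnosis: a summation factor — the coefficient α^{2} + 1 drifts with the index, so no fixed root exists; normalizing by the cumulative product telescopes it.
- a summation factor — a fit — the right tool for this form.
- the characteristic-root method — the coefficients change with the index, which the root method cannot absorb.


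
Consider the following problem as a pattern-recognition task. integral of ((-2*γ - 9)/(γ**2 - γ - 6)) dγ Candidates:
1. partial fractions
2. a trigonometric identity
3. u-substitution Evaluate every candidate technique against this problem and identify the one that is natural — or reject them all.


Best approach: partial fractions — a proper rational integrand over the factorable γ**2 - γ - 6: partial fractions reduce it to elementary pieces.
- partial fractions — yes — fits the structure here.
- a trigonometric identity: with no trigonometric functions present, identity rewriting has no target.
- u-substitution — no subexpression of the integrand serves as a whole-integral substitution inner — individual terms may offer their own, but none carries its derivative as a factor of the full integrand; a working change of variable would have to be constructed from outside the expression.


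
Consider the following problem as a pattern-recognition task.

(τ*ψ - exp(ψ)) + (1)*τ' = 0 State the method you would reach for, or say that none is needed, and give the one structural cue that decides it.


Technique: a linear integrating factor — the equation is linear in τ with coefficient ψ; multiplying by the integrating factor exp(∫ψ) makes the left side a perfect derivative.


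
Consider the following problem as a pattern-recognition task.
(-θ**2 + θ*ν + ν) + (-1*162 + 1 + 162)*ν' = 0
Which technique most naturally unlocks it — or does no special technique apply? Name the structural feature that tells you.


Best approach: a linear integrating factor — linear in the unknown with genuine forcing: multiply through by the exponential of the integrated coefficient and the left side closes into one derivative.


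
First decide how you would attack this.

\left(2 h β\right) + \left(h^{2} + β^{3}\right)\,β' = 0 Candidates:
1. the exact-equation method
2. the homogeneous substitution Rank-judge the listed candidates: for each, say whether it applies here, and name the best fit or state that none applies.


Method: the exact-equation method — d/dβ of 2 h β equals d/dh of h^{2} + β^{3}: the form is a total differential of one potential — integrate it exactly.
- the exact-equation method: applies; the problem has the shape this method handles.
- the homogeneous substitution — the slope changes under joint rescaling, failing the degree-zero test.


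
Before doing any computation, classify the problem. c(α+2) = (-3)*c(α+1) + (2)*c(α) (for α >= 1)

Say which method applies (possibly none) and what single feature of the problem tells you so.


Best approach: the characteristic-root method — because shifting α leaves the equation's coefficients unchanged, exponential trials reduce it to algebra.


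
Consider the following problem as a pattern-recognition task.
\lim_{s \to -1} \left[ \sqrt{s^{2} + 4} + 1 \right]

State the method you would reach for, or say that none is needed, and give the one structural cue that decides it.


Method: no special technique — the expression is continuous at the evaluation point — substitute directly; no indeterminate form appears.


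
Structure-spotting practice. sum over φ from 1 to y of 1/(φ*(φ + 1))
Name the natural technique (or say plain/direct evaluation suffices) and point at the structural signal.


Verdict: telescoping — the summand 1/(φ*(φ + 1)) decomposes into fractions whose poles differ by an integer shift — the series collapses.


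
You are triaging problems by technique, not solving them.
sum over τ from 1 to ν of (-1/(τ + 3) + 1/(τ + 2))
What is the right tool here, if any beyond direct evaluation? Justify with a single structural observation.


Verdict: telescoping — each term adds 1/(τ + 2) and subtracts the same expression advanced one index; that subtracted piece cancels against the next term's added copy — only the boundary terms survive.


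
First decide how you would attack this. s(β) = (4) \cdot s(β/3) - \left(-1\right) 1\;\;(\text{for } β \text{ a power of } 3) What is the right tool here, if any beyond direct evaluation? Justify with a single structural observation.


Method: the master substitution — the argument shrinks by the factor 3, so measure the index on a logarithmic scale and the recursion becomes a shift.


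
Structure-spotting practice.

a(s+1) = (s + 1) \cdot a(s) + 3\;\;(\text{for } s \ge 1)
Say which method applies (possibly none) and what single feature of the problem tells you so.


Diagnosis: a summation factor — it is first-order linear but the coefficient s + 1 depends on the index, so multiply through by a summation factor to telescope it.


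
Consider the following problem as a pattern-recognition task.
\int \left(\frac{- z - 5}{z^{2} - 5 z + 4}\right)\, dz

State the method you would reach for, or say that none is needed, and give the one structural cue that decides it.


Verdict: partial fractions — each factor of z^{2} - 5 z + 4 owns one elementary piece of the integrand — separate them and integrate piecewise.


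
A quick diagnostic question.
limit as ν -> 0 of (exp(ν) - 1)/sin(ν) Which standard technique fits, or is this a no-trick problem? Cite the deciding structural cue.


Method: l'Hôpital's rule (0/0) — plug in 0: top and bottom both hit zero, so differentiate each and retry. Expanding numerator and denominator to first order gives the same value — the rule automates exactly that.


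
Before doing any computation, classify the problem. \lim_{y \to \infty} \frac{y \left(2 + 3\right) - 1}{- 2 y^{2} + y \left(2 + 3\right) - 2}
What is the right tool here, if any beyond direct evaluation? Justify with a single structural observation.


Diagnosis: dominant-term comparison — as y grows, only the highest-degree terms matter — compare leading terms and read the limit off. Viewed as a single quotient this is an ∞/∞ form — an at-infinity application of l'Hôpital's rule would also resolve it; comparing leading growth reads the answer without differentiating.


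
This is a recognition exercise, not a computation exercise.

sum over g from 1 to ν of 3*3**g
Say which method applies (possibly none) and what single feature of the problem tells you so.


Best approach: the geometric series formula — each summand is the previous one scaled by 3; that constant multiplier is itself the geometric structure.


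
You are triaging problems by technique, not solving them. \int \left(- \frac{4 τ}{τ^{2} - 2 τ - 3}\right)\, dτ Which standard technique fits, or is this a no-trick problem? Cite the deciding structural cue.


Method: partial fractions — a proper rational integrand over the factorable τ^{2} - 2 τ - 3: partial fractions reduce it to elementary pieces.


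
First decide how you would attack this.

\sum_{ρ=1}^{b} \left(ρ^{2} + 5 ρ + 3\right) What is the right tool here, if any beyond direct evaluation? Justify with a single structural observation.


Verdict: no special technique — every summand is a constant multiple of a power of ρ — apply the standard power-sum identities one degree at a time.


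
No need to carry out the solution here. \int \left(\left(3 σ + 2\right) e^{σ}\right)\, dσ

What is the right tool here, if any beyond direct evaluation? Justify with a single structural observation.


Verdict: integration by parts — a polynomial 3 σ + 2 against the kernel e^{σ} is the signature bounded-ladder case for integration by parts.


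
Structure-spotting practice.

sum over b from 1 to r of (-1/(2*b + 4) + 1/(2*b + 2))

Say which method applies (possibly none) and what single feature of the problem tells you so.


Method: telescoping — the piece each term subtracts is 1/(2*b + 2) advanced by one index, and it reappears with a plus sign leading the following term — the sum collapses to its boundary terms.


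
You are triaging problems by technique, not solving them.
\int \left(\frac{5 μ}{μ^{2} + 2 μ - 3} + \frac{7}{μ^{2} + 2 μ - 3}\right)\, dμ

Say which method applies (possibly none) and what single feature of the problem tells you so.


Best approach: partial fractions — rational integrand, reducible denominator μ^{2} + 2 μ - 3: decompose first, integrate second.


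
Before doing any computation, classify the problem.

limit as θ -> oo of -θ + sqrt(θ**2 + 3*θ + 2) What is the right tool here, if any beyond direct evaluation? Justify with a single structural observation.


Method: conjugate multiplication — this difference gives up after one conjugate multiplication — the radical structure cancels against its conjugate.


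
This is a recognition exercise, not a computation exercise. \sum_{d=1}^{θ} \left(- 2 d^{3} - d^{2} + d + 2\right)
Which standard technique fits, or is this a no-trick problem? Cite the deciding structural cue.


Verdict: no special technique — constant-multiple powers of d with no cancellation partners and no common ratio — use the standard power-sum formulas.


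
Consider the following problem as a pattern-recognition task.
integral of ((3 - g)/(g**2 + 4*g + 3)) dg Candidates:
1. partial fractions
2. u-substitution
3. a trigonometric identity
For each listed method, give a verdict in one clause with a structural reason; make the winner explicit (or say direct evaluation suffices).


Best approach: partial fractions — the factorization of g**2 + 4*g + 3 is the whole battle; after it, each term is a table integral.
- partial fractions: applies; the problem has the shape this method handles.
- u-substitution: no subexpression of the integrand serves as a whole-integral substitution inner — individual terms may offer their own, but none carries its derivative as a factor of the full integrand; a working change of variable would have to be constructed from outside the expression.
- a trigonometric identity — with no trigonometric functions present, identity rewriting has no target.


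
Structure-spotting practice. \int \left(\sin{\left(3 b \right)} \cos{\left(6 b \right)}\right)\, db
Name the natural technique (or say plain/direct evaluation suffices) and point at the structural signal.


Best approach: a trigonometric identity — cross-frequency products like \sin{\left(3 b \right)} \cos{\left(6 b \right)} are the textbook product-to-sum case — the identity converts them to directly integrable sinusoids.


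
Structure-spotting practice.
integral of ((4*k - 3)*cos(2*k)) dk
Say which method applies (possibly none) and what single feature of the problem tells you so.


Method: integration by parts — a polynomial factor 4*k - 3 multiplies cos(2*k); differentiating 4*k - 3 lowers its degree while cos(2*k) integrates cleanly, so parts wins.


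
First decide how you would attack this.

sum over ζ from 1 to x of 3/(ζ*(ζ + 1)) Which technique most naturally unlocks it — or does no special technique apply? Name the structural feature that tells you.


Technique: telescoping — 3/(ζ*(ζ + 1)) hides a difference of shifted reciprocals — decompose it and the middle of the sum vanishes.


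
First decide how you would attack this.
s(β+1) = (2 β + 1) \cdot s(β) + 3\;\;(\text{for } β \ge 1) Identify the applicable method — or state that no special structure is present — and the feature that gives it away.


Technique: a summation factor — one step of memory with a weight 2 β + 1 that changes as the index grows — the summation-factor construction is built for this.


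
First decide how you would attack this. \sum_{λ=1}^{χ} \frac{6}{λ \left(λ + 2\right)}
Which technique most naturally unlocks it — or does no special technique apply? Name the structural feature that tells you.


Best approach: telescoping — the summand \frac{6}{λ \left(λ + 2\right)} decomposes into fractions whose poles differ by an integer shift — the series collapses.


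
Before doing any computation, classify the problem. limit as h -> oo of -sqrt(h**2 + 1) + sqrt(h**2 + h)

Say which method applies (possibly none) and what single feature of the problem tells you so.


Method: conjugate multiplication — infinity minus infinity with a radical in play — multiply by the conjugate so the divergences of sqrt(h**2 + h) and sqrt(h**2 + 1) annihilate.


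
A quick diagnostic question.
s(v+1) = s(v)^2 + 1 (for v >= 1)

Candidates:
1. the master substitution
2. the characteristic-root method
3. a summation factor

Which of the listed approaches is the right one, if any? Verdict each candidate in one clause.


Verdict: no special technique — the sequence value feeds back through itself nonlinearly — linear superposition fails, and every superposition-based closed form fails with it.
- the master substitution: the recursion steps by a constant offset, so exponential reindexing is pointless.
- the characteristic-root method — the recursion is nonlinear in the sequence values, so no linear-modes ansatz applies.
- a summation factor: the recursion is nonlinear — outside the first-order linear family a summation factor addresses.


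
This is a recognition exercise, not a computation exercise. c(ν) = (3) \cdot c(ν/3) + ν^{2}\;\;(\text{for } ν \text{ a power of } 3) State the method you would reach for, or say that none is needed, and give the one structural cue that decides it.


Best approach: the master substitution — the argument contracts 3-fold per step: reindex ν exponentially and solve the linear recurrence in the new index.


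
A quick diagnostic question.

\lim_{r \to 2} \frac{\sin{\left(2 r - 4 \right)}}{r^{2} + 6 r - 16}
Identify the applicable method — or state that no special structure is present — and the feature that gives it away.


Method: l'Hôpital's rule (0/0) — substituting 2 gives 0 over 0; differentiate top and bottom once and re-evaluate. Known elementary limits would finish this too — the rule just bypasses the case analysis.


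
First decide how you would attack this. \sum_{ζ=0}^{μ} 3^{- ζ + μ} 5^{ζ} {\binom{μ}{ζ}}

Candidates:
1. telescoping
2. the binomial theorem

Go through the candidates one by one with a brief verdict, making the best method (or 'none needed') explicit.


Method: the binomial theorem — {\binom{μ}{ζ}} weighting matched powers of 5 and 3 is the expanded form of (5 + 3)^μ — fold it back up.
- telescoping — in the displayed form, no term reappears at a neighboring index to cancel against.
- the binomial theorem: yes — fits the structure here.


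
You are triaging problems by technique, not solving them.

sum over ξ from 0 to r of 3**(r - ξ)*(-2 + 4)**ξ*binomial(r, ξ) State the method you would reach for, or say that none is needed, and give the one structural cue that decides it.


Diagnosis: the binomial theorem — binomial(r, ξ) weighting matched powers of (-2 + 4) and 3 is the expanded form of ((-2 + 4) + 3)^r — fold it back up.


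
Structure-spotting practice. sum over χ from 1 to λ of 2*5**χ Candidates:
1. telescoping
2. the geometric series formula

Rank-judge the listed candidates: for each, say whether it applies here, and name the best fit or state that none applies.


Best approach: the geometric series formula — each summand is the previous one scaled by 5; that constant multiplier is itself the geometric structure.
- telescoping: the terms as presented offer no neighboring cancellation — a telescoping rewrite may exist, but the displayed structure does not hand one over.
- the geometric series formula: yes, a natural case for it.


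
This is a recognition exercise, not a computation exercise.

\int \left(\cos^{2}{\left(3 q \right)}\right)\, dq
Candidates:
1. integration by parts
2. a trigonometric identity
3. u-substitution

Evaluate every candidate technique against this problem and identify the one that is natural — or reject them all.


Diagnosis: a trigonometric identity — \cos^{2}{\left(3 q \right)} is the textbook power-reduction case — identities first, antiderivatives second.
- integration by parts — not the natural route: no polynomial-kernel product appears — a recursive parts reduction of the trigonometric product exists, but the identity rewrite is direct.
- a trigonometric identity — yes — fits the structure here.
- u-substitution: no subexpression of the integrand serves as a whole-integral substitution inner — individual terms may offer their own, but none carries its derivative as a factor of the full integrand; a working change of variable would have to be constructed from outside the expression.


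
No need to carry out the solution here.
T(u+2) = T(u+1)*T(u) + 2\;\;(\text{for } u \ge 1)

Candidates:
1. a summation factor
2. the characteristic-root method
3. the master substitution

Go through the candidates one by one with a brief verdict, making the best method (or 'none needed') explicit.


Diagnosis: no special technique — the map from one term to the next is curved, not linear, so linear closed-form machinery does not attach.
- a summation factor: no summation factor applies — the rule is not linear in the sequence values.
- the characteristic-root method — the recursion is nonlinear in the sequence values, so no linear-modes ansatz applies.
- the master substitution: no fixed divisor shrinks the index between calls.


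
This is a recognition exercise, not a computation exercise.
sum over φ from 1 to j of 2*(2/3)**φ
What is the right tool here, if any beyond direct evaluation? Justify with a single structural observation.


Diagnosis: the geometric series formula — check a ratio of consecutive terms: it is 2/3, independent of the index, so the geometric formula closes the sum.


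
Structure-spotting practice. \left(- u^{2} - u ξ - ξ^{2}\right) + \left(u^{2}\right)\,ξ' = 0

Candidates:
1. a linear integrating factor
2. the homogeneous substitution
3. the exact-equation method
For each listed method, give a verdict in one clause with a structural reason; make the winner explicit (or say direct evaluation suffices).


Verdict: the homogeneous substitution — the slope's numerator and denominator share total degree; set v = ξ/u and the equation drops to separable form.
- a linear integrating factor — the unknown enters nonlinearly (through a power, a denominator, or a transcendental function), which the linear integrating-factor recipe cannot absorb as-is — any repair would come from a preliminary substitution, not the factor.
- the homogeneous substitution: a fit — the right tool for this form.
- the exact-equation method — the mixed partial derivatives differ, so the left side is not a total differential.


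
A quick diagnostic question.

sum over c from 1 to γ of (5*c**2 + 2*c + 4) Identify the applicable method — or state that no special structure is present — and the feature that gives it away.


Verdict: no special technique — no cancellation, no constant ratio, no binomial weights — just polynomial terms summed directly.


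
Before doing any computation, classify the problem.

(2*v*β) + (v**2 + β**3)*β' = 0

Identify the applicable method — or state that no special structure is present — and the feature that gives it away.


Technique: the exact-equation method — check exactness first: here it holds (2*v*β, v**2 + β**3 have matching cross partials), so no integrating factor is needed.


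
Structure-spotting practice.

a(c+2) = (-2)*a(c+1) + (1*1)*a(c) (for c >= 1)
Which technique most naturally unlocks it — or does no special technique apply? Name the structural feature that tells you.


Diagnosis: the characteristic-root method — fixed numeric weights on consecutive terms and no forcing term added: the root method in its home territory.


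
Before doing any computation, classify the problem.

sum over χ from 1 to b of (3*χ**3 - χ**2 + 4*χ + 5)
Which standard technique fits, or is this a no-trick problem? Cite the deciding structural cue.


Best approach: no special technique — the summand is a plain polynomial in χ (expanding first if it arrives factored); standard power-sum formulas evaluate it term by term.


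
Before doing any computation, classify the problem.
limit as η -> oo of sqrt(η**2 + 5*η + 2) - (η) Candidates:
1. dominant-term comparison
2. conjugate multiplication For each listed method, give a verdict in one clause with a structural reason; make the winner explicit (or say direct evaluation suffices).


Best approach: conjugate multiplication — divergence minus divergence hides a finite answer — expose it by pairing sqrt(η**2 + 5*η + 2) - η with its conjugate.
- dominant-term comparison — this is not a rational comparison of growth rates at infinity.
- conjugate multiplication: yes, a natural case for it.


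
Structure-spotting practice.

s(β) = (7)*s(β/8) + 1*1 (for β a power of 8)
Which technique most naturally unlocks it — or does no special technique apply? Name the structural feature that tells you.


Diagnosis: the master substitution — index division is the fingerprint: β/8 in the recursive call means substitute β = 8^m.


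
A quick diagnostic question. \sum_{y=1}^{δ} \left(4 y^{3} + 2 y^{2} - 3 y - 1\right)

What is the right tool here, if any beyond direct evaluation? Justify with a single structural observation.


Diagnosis: no special technique — nothing telescopes and nothing is geometric; polynomial terms in y sum term by term.


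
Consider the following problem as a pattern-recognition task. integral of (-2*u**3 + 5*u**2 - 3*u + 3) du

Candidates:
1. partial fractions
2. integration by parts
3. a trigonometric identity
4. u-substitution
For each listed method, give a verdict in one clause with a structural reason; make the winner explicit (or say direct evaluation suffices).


Technique: no special technique — scan for structure and find none: constant multiples of powers of u, integrate directly.
- partial fractions — there is no rational-function structure to decompose.
- integration by parts: parts would only shuffle a directly integrable integrand.
- a trigonometric identity: there is no trigonometric structure at all — the integrand carries no sine or cosine to rewrite.
- u-substitution — any workable substitution here is cosmetic — the integrand is already in directly integrable form.


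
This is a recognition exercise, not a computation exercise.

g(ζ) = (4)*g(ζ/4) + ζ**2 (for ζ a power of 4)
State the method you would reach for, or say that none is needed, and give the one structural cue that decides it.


Verdict: the master substitution — the call at ζ/4 makes this multiplicative recursion; the master-style substitution converts it to additive.


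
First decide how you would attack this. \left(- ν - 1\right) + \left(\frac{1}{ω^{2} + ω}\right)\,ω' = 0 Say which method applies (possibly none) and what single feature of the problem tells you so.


Best approach: separation of variables — all dependence on the two variables factors apart, the defining separable shape. A Bernoulli rewrite would carry it as the equation stands — separating the variables needs no rearrangement either.


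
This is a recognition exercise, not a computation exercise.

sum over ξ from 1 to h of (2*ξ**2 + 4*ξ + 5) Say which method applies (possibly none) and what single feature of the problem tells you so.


Technique: no special technique — recognize the absence of structure: constant-multiple powers of ξ summed plainly, no special method required.


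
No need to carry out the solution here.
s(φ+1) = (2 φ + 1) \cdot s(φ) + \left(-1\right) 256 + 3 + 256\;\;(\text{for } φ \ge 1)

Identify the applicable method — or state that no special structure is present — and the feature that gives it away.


Verdict: a summation factor — first-order, linear, moving coefficient 2 φ + 1: the discrete analogue of an integrating factor handles it.


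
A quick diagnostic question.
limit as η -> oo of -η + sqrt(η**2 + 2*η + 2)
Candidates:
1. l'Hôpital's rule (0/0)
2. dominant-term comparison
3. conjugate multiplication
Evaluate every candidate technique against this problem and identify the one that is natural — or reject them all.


Method: conjugate multiplication — the difference sqrt(η**2 + 2*η + 2) - η is an ∞ − ∞ stalemate; its conjugate partner breaks the tie.
- l'Hôpital's rule (0/0): substitution produces ∞ − ∞ rather than a vanishing quotient; the rule needs a 0/0 ratio to act on.
- dominant-term comparison: leading-power comparison does not apply to this form.
- conjugate multiplication — applies; the problem has the shape this method handles.


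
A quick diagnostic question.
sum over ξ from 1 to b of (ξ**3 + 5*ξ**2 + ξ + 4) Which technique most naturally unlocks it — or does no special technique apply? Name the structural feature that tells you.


Method: no special technique — recognize the absence of structure: constant-multiple powers of ξ summed plainly, no special method required.


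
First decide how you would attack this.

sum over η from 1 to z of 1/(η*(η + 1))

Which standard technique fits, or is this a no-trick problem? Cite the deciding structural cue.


Technique: telescoping — the summand 1/(η*(η + 1)) decomposes into fractions whose poles differ by an integer shift — the series collapses.


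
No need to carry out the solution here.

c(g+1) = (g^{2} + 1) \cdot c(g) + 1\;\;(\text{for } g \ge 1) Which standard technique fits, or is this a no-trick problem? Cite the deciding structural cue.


Verdict: a summation factor — with the index-dependent coefficient g^{2} + 1, dividing by the cumulative product turns the left side into a pure difference.


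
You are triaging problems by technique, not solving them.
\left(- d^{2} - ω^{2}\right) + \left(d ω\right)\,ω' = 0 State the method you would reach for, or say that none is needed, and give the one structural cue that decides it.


Best approach: the homogeneous substitution — the slope's numerator and denominator have matching total degree, so it depends only on ω/d and the ratio substitution collapses it. A Bernoulli rewrite works here as the equation stands — the homogeneous substitution is the more immediate reading.


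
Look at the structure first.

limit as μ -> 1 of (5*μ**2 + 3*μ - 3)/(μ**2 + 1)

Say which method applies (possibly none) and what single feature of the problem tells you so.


Best approach: no special technique — the expression is continuous at 1 — substitute and evaluate; no indeterminate form appears.


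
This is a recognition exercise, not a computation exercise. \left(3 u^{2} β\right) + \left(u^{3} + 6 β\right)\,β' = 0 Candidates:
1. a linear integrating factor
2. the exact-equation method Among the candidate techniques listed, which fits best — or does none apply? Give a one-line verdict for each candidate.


Best approach: the exact-equation method — 3 u^{2} β and u^{3} + 6 β pass the exactness check on the nose, so no integrating factor in u or β is needed at all.
- a linear integrating factor — the unknown enters nonlinearly (through a power, a denominator, or a transcendental function), which the linear integrating-factor recipe cannot absorb as-is — any repair would come from a preliminary substitution, not the factor.
- the exact-equation method — yes, a natural case for it.


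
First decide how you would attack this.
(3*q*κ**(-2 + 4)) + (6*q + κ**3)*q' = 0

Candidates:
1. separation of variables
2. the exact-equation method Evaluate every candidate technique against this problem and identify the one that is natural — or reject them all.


Method: the exact-equation method — equality of cross partials is the green light — assemble the potential function term by term.
- separation of variables — no division isolates the independent variable from the unknown.
- the exact-equation method: yes — fits the structure here.


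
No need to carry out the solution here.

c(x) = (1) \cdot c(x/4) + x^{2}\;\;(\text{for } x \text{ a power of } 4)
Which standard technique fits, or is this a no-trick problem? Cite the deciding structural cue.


Technique: the master substitution — the argument shrinks by the factor 4, so measure the index on a logarithmic scale and the recursion becomes a shift.


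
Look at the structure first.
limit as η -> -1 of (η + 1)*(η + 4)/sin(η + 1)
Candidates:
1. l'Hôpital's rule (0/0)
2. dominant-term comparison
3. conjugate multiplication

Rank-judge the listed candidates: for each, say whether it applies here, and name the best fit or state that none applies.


Best approach: l'Hôpital's rule (0/0) — the 0/0 form at -1 is the signature situation for l'Hôpital's rule. Expanding numerator and denominator to first order gives the same value — the rule automates exactly that.
- l'Hôpital's rule (0/0) — a fit — the right tool for this form.
- dominant-term comparison: this limit is not decided by comparing leading-term growth at infinity.
- conjugate multiplication — there is no infinity-minus-infinity radical difference to rationalize.


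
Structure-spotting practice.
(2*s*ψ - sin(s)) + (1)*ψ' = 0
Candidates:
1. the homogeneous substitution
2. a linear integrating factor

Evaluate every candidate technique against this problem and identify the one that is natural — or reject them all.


Verdict: a linear integrating factor — first power of ψ, nonzero forcing: the integrating-factor recipe applies verbatim with p = 2*s.
- the homogeneous substitution — the slope changes under joint rescaling, failing the degree-zero test.
- a linear integrating factor — applies; the problem has the shape this method handles.


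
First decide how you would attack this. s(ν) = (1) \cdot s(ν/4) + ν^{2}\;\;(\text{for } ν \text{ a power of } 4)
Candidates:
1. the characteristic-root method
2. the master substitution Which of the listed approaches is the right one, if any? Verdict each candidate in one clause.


Diagnosis: the master substitution — the argument shrinks by the factor 4, so measure the index on a logarithmic scale and the recursion becomes a shift.
- the characteristic-root method: a divided-index call is not the fixed-shift linear shape that characteristic roots solve.
- the master substitution — applies; the problem has the shape this method handles.


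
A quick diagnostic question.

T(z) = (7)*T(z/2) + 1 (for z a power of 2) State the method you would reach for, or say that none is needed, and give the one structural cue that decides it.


Technique: the master substitution — the recursive call is at index z/2 rather than a shift, a divide-and-conquer shape — substituting z = 2^m linearizes it.


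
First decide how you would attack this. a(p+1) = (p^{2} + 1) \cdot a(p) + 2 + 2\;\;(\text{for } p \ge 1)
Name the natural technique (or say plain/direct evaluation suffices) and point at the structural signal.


Diagnosis: a summation factor — because the multiplier p^{2} + 1 is index-dependent, divide through by its running product and sum the resulting differences.


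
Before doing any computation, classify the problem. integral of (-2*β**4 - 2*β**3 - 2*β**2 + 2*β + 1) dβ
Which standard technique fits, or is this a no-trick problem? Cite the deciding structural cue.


Method: no special technique — every term is a constant multiple of a power of β; term-wise power-rule integration needs no preliminary transformation.


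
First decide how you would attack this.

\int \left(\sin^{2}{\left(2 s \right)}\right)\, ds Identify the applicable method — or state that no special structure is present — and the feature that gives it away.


Best approach: a trigonometric identity — the even exponent on \sin^{2}{\left(2 s \right)} signals one move: rewrite via cos of the doubled angle.


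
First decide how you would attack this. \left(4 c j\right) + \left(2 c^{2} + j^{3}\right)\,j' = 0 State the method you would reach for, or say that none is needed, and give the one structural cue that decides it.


Best approach: the exact-equation method — this form is already the differential of something: the matching mixed partials of 4 c j and 2 c^{2} + j^{3} prove it.


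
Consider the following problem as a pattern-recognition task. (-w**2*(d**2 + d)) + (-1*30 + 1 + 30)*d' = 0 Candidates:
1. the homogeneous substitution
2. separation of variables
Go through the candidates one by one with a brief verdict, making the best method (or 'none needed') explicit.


Method: separation of variables — one side of the product carries the independent variable, the other the unknown — the textbook separation shape. Rearranged, this also fits the Bernoulli template directly; separation reads the product structure as given.
- the homogeneous substitution: the slope changes under joint rescaling, failing the degree-zero test.
- separation of variables: a fit — the right tool for this form.
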